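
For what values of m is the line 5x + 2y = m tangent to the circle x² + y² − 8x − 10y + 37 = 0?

m = 30 ± 2√29

The line touches the circle iff its distance from (4, 5) is 2:
|5·4 + 2·5 − m| / √29 = 2
|m − (30)| = 2√29.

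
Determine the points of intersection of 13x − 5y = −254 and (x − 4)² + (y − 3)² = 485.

Substitute y = (254 + 13x)/5:
194x² + 6014x + 45396 = 0  ⟹  x² + 31x + 234 = 0
x = −13 or x = −18, giving (−13, 17) and (−18, 4).

(−18, 4) and (−13, 17)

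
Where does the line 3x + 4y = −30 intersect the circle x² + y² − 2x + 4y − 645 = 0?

(−22, 9) and (18, −21)

Substitute y = (−30 − 3x)/4:
25x² + 100x − 9900 = 0  ⟹  x² + 4x − 396 = 0
x = 18 or x = −22, giving (18, −21) and (−22, 9).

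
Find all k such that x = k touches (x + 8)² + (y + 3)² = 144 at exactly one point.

k = −20 or k = 4

The line touches the circle iff its distance from (−8, −3) is 12:
|1·(−8) + 0·(−3) − k| / √1 = 12
|k − (−8)| = 12, so k = 4 or k = −20.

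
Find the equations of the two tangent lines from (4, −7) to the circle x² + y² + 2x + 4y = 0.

2x + y = 1 and x + 2y = −10

A line y − (−7) = m(x − (4)) is tangent when its distance from (−1, −2) is √5:
(−5m − (5))² = 5(m² + 1)
2m² + 5m + 2 = 0, so m = −2 or m = −1/2.
With m = −2: 2x + y = 1. With m = −1/2: x + 2y = −10.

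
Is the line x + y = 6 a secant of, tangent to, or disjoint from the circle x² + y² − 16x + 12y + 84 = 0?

secant

Substituting the line into the circle gives 2x² − 40x + 192 = 0.
Δ = 1600 − 1536 = 64.
Two real roots: the line is a secant.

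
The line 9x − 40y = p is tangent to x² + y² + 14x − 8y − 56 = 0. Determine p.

Tangency holds when the distance from the centre (−7, 4) to the line equals the radius 11:
|9·(−7) − 40·4 − p| / √1681 = 11
|p − (−223)| = 11·41, so p = 228 or p = −674.

p = −674 or p = 228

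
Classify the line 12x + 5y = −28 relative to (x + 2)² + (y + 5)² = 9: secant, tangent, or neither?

secant

Centre (−2, −5), r² = 9. Distance² from centre to line = (−21)²/169 = 441/169.
Since d² < r², the line cuts the circle twice.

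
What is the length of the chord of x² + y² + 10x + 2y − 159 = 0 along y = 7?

Centre (−5, −1), r² = 185. Perpendicular distance d from centre to line = |−8| / √1 = 8.
Half the chord is √(r² − d²) = √(121), so the full chord is 22.

22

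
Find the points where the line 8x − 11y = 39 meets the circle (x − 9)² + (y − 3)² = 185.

From the line, y = (−39 + 8x)/11. Substituting:
185x² − 3330x − 7400 = 0  ⟹  x² − 18x − 40 = 0
x = 20 or x = −2, giving (20, 11) and (−2, −5).

(−2, −5) and (20, 11)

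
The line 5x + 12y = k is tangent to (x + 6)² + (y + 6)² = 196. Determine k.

Tangency holds when the distance from the centre (−6, −6) to the line equals the radius 14:
|5·(−6) + 12·(−6) − k| / √169 = 14
|k − (−102)| = 14·13, so k = 80 or k = −284.

k = −284 or k = 80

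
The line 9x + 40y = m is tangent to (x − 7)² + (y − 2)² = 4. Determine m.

m = 61 or m = 225

The line touches the circle iff its distance from (7, 2) is 2:
|9·7 + 40·2 − m| / √1681 = 2
|m − (143)| = 2·41, so m = 225 or m = 61.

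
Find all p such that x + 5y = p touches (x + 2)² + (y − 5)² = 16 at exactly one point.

Tangency holds when the distance from the centre (−2, 5) to the line equals the radius 4:
|1·(−2) + 5·5 − p| / √26 = 4
|p − (23)| = 4√26.

p = 23 ± 4√26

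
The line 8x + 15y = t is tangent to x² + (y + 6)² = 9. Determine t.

Tangency holds when the distance from the centre (0, −6) to the line equals the radius 3:
|8·0 + 15·(−6) − t| / √289 = 3
|t − (−90)| = 3·17, so t = −39 or t = −141.

t = −141 or t = −39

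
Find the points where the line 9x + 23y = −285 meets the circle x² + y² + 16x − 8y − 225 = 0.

(−24, −3) and (−1, −12)

Express y = (−285 − 9x)/23 and substitute into the circle:
610x² + 15250x + 14640 = 0  ⟹  x² + 25x + 24 = 0
x = −1 or x = −24, giving (−1, −12) and (−24, −3).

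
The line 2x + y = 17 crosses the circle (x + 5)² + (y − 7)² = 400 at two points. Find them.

(−5, 27) and (11, −5)

Express y = −2x + 17 and substitute into the circle:
5x² − 30x − 275 = 0  ⟹  x² − 6x − 55 = 0
x = 11 or x = −5, giving (11, −5) and (−5, 27).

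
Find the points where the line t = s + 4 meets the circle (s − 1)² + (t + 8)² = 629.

Substitute t = s + 4:
2s² + 22s − 484 = 0  ⟹  s² + 11s − 242 = 0
s = 11 or s = −22, giving (11, 15) and (−22, −18).

(−22, −18) and (11, 15)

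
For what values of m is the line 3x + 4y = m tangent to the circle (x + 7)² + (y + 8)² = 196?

m = −123 or m = 17

For a tangent, require d(centre, line) = r = 14.
|3·(−7) + 4·(−8) − m| / √25 = 14
|m − (−53)| = 14·5, so m = 17 or m = −123.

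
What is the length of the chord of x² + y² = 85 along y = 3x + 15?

From the line, y = 3x + 15. Substituting:
10x² + 90x + 140 = 0  ⟹  x² + 9x + 14 = 0
x = −2 or x = −7, giving (−2, 9) and (−7, −6).
Chord length = distance between (−2, 9) and (−7, −6) = √250 = 5√10.

5√10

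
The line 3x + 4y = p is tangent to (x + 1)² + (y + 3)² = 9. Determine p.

p = −30 or p = 0

The line touches the circle iff its distance from (−1, −3) is 3:
|3·(−1) + 4·(−3) − p| / √25 = 3
|p − (−15)| = 3·5, so p = 0 or p = −30.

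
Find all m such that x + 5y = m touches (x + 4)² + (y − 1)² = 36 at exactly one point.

m = 1 ± 6√26

The line touches the circle iff its distance from (−4, 1) is 6:
|1·(−4) + 5·1 − m| / √26 = 6
|m − (1)| = 6√26.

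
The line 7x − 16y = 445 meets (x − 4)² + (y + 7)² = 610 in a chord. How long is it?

2√305

From the line, y = (−445 + 7x)/16. Substituting:
305x² − 6710x − 41175 = 0  ⟹  x² − 22x − 135 = 0
x = 27 or x = −5, giving (27, −16) and (−5, −30).
Chord length = distance between (27, −16) and (−5, −30) = √1220 = 2√305.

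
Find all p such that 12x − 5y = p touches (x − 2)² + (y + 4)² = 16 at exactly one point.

p = −8 or p = 96

The line touches the circle iff its distance from (2, −4) is 4:
|12·2 − 5·(−4) − p| / √169 = 4
|p − (44)| = 4·13, so p = 96 or p = −8.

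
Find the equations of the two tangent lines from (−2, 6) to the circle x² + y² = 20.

x + 2y = 10 and 2x − y = −10

A line y − (6) = m(x − (−2)) is tangent when its distance from (0, 0) is 2√5:
[m·(2) − (−6)]² = 20(m² + 1)
2m² − 3m − 2 = 0, so m = −1/2 or m = 2.
Through (−2, 6) these give x + 2y = 10 and 2x − y = −10.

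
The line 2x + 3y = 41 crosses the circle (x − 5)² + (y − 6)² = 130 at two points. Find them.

(−2, 15) and (16, 3)

Express y = (41 − 2x)/3 and substitute into the circle:
13x² − 182x − 416 = 0  ⟹  x² − 14x − 32 = 0
x = 16 or x = −2, giving (16, 3) and (−2, 15).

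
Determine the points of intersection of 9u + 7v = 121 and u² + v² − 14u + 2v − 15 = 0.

Express v = (121 − 9u)/7 and substitute into the circle:
130u² − 2990u + 15600 = 0  ⟹  u² − 23u + 120 = 0
u = 15 or u = 8, giving (15, −2) and (8, 7).

(8, 7) and (15, −2)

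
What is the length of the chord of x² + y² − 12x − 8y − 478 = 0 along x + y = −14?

Centre (6, 4), r² = 530. Perpendicular distance d from centre to line = |24| / √2 = 24/√2.
Half the chord is √(r² − d²) = √(242), so the full chord is 22√2.

22√2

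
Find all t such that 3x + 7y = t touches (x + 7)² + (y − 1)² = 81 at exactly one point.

t = −14 ± 9√58

The line touches the circle iff its distance from (−7, 1) is 9:
|3·(−7) + 7·1 − t| / √58 = 9
|t − (−14)| = 9√58.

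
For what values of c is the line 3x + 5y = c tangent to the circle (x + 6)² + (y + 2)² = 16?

Tangency holds when the distance from the centre (−6, −2) to the line equals the radius 4:
|3·(−6) + 5·(−2) − c| / √34 = 4
|c − (−28)| = 4√34.

c = −28 ± 4√34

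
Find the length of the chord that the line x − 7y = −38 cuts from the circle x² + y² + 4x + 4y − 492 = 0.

30√2

The distance from (−2, −2) to the line is 50/√50, and r² = 500.
Chord = 2√(r² − d²) = 2·√(450) = 30√2.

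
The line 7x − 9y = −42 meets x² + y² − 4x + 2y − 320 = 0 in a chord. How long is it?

3√130

From the line, y = (42 + 7x)/9. Substituting:
130x² + 390x − 23400 = 0  ⟹  x² + 3x − 180 = 0
x = 12 or x = −15, giving (12, 14) and (−15, −7).
|(12, 14) − (−15, −7)| = √((27)² + (21)²) = 3√130.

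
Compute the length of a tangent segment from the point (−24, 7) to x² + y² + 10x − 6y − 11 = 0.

The centre is (−5, 3) and r = 3√5. The square of the distance from P to the centre is 361 + 16 = 377.
By the tangent–radius right angle, tangent length = √(|PO|² − r²) = √332 = 2√83.

2√83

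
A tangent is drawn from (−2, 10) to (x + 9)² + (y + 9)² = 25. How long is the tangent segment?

√385

The centre is (−9, −9) and r = 5. The square of the distance from P to the centre is 49 + 361 = 410.
The tangent meets the radius at right angles, so tangent² = |PO|² − r² = 410 − 25 = 385.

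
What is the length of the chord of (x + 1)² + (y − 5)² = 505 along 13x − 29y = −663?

√1010

From the line, y = (663 + 13x)/29. Substituting:
1010x² + 15150x − 155540 = 0  ⟹  x² + 15x − 154 = 0
x = 7 or x = −22, giving (7, 26) and (−22, 13).
Chord length = distance between (7, 26) and (−22, 13) = √1010 = √1010.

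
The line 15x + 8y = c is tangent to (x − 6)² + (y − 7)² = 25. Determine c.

The line touches the circle iff its distance from (6, 7) is 5:
|15·6 + 8·7 − c| / √289 = 5
|c − (146)| = 5·17, so c = 231 or c = 61.

c = 61 or c = 231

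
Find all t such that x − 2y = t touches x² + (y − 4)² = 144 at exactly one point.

The line touches the circle iff its distance from (0, 4) is 12:
|1·0 − 2·4 − t| / √5 = 12
|t − (−8)| = 12√5.

t = −8 ± 12√5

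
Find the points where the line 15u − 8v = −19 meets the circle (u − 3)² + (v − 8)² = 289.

Express v = (19 + 15u)/8 and substitute into the circle:
289u² − 1734u − 15895 = 0  ⟹  u² − 6u − 55 = 0
u = 11 or u = −5, giving (11, 23) and (−5, −7).

(−5, −7) and (11, 23)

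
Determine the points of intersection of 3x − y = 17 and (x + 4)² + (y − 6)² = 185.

Express y = 3x − 17 and substitute into the circle:
10x² − 130x + 360 = 0  ⟹  x² − 13x + 36 = 0
x = 9 or x = 4, giving (9, 10) and (4, −5).

(4, −5) and (9, 10)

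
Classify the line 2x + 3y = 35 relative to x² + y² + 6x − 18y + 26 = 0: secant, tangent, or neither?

Centre (−3, 9), r² = 64. Distance² from centre to line = (−14)²/13 = 196/13.
Since d² < r², the line cuts the circle twice.

secant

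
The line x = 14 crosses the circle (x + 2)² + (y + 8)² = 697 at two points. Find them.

(14, −29) and (14, 13)

The line gives x = 14. Substituting into the circle:
y² + 16y − 377 = 0
y = 13 or y = −29, giving (14, 13) and (14, −29).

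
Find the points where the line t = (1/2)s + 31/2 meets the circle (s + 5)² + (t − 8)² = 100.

(−15, 8) and (1, 16)

Substitute t = (31 + s)/2:
5s² + 70s − 75 = 0  ⟹  s² + 14s − 15 = 0
s = 1 or s = −15, giving (1, 16) and (−15, 8).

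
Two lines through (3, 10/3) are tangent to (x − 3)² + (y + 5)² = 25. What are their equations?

Let a tangent through (3, 10/3) have slope m. Its distance from (3, −5) must equal 5:
[m·(0) − (−25/3)]² = 25(m² + 1)
9m² − 16 = 0, so m = 4/3 or m = −4/3.
Through (3, 10/3) these give 4x − 3y = 2 and 4x + 3y = 22.

4x − 3y = 2 and 4x + 3y = 22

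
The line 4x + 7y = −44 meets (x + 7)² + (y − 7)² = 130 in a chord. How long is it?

2√65

Substitute y = (−44 − 4x)/7:
65x² + 1430x + 4680 = 0  ⟹  x² + 22x + 72 = 0
x = −4 or x = −18, giving (−4, −4) and (−18, 4).
|(−4, −4) − (−18, 4)| = √((14)² + (−8)²) = 2√65.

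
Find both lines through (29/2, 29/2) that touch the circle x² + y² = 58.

7x − 3y = 58 and 3x − 7y = −58

Write the tangent as mx − y + (29/2 − m·(29/2)) = 0 and set its distance from the centre to √58:
(−29/2m − (−29/2))² = 58(m² + 1)
21m² − 58m + 21 = 0, so m = 7/3 or m = 3/7.
With m = 7/3: 7x − 3y = 58. With m = 3/7: 3x − 7y = −58.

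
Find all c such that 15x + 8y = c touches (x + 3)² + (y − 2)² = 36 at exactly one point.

For a tangent, require d(centre, line) = r = 6.
|15·(−3) + 8·2 − c| / √289 = 6
|c − (−29)| = 6·17, so c = 73 or c = −131.

c = −131 or c = 73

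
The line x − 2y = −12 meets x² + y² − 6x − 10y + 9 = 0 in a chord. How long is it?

Centre (3, 5), r² = 25. Perpendicular distance d from centre to line = |5| / √5 = 5/√5.
Half the chord is √(r² − d²) = √(20), so the full chord is 4√5.

4√5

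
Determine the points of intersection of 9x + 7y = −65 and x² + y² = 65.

(−8, 1) and (−1, −8)

Substitute y = (−65 − 9x)/7:
130x² + 1170x + 1040 = 0  ⟹  x² + 9x + 8 = 0
x = −1 or x = −8, giving (−1, −8) and (−8, 1).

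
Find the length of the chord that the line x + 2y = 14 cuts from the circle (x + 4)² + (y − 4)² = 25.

Express y = (14 − x)/2 and substitute into the circle:
5x² + 20x = 0  ⟹  x² + 4x = 0
x = 0 or x = −4, giving (0, 7) and (−4, 9).
|(0, 7) − (−4, 9)| = √((4)² + (−2)²) = 2√5.

2√5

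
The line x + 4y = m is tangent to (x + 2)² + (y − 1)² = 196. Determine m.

The line touches the circle iff its distance from (−2, 1) is 14:
|1·(−2) + 4·1 − m| / √17 = 14
|m − (2)| = 14√17.

m = 2 ± 14√17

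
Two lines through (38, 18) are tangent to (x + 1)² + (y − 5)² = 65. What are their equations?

Write the tangent as mx − y + (18 − m·(38)) = 0 and set its distance from the centre to √65:
[m·(−39) − (−13)]² = 65(m² + 1)
56m² − 39m + 4 = 0, so m = 1/8 or m = 4/7.
Through (38, 18) these give x − 8y = −106 and 4x − 7y = 26.

x − 8y = −106 and 4x − 7y = 26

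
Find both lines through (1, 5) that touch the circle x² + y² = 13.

Let a tangent through (1, 5) have slope m. Its distance from (0, 0) must equal √13:
(−1m − (−5))² = 13(m² + 1)
6m² + 5m − 6 = 0, so m = 2/3 or m = −3/2.
Through (1, 5) these give 2x − 3y = −13 and 3x + 2y = 13.

2x − 3y = −13 and 3x + 2y = 13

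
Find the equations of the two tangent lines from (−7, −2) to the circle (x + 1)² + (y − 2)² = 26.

Write the tangent as mx − y + (−2 − m·(−7)) = 0 and set its distance from the centre to √26:
(6m − (4))² = 26(m² + 1)
5m² − 24m − 5 = 0, so m = 5 or m = −1/5.
With m = 5: 5x − y = −33. With m = −1/5: x + 5y = −17.

5x − y = −33 and x + 5y = −17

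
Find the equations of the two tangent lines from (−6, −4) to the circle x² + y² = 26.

5x − y = −26 and x + 5y = −26

Let a tangent through (−6, −4) have slope m. Its distance from (0, 0) must equal √26:
(6m − (4))² = 26(m² + 1)
5m² − 24m − 5 = 0, so m = 5 or m = −1/5.
Through (−6, −4) these give 5x − y = −26 and x + 5y = −26.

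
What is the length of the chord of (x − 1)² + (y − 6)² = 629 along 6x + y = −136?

Express y = −6x − 136 and substitute into the circle:
37x² + 1702x + 19536 = 0  ⟹  x² + 46x + 528 = 0
x = −22 or x = −24, giving (−22, −4) and (−24, 8).
|(−22, −4) − (−24, 8)| = √((2)² + (−12)²) = 2√37.

2√37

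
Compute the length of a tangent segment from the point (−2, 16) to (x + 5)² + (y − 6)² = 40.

√69

With centre O = (−5, 6), |OP|² = 109 and r² = 40.
Power of the point: PT² = |PO|² − r² = 69, so PT = √69.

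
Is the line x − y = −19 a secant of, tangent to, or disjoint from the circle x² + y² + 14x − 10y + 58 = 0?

disjoint

Centre (−7, 5), r² = 16. Distance² from centre to line = (7)²/2 = 49/2.
Since d² > r², the line lies outside the circle.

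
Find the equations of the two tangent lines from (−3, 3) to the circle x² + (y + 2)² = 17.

Let a tangent through (−3, 3) have slope m. Its distance from (0, −2) must equal √17:
[m·(3) − (−5)]² = 17(m² + 1)
4m² − 15m − 4 = 0, so m = 4 or m = −1/4.
With m = 4: 4x − y = −15. With m = −1/4: x + 4y = 9.

4x − y = −15 and x + 4y = 9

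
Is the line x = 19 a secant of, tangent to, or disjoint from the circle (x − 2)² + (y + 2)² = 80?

Centre (2, −2), r² = 80. Distance² from centre to line = (−17)² = 289.
Since d² > r², the line lies outside the circle.

disjoint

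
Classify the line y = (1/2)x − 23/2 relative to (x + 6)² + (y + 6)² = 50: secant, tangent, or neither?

neither

Substituting the line into the circle gives 5x² + 26x + 65 = 0.
Δ = 676 − 1300 = −624.
No real roots: the line does not meet the circle.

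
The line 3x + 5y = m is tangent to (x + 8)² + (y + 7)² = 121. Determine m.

m = −59 ± 11√34

The line touches the circle iff its distance from (−8, −7) is 11:
|3·(−8) + 5·(−7) − m| / √34 = 11
|m − (−59)| = 11√34.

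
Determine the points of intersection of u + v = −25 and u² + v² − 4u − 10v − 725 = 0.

(−25, 0) and (−3, −22)

Substitute v = −u − 25:
2u² + 56u + 150 = 0  ⟹  u² + 28u + 75 = 0
u = −3 or u = −25, giving (−3, −22) and (−25, 0).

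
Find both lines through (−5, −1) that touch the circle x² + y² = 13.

A line y − (−1) = m(x − (−5)) is tangent when its distance from (0, 0) is √13:
(5m − (1))² = 13(m² + 1)
6m² − 5m − 6 = 0, so m = −2/3 or m = 3/2.
With m = −2/3: 2x + 3y = −13. With m = 3/2: 3x − 2y = −13.

2x + 3y = −13 and 3x − 2y = −13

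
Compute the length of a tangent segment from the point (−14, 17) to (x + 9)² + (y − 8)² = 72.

√34

The centre is (−9, 8) and r = 6√2. The square of the distance from P to the centre is 25 + 81 = 106.
By the tangent–radius right angle, tangent length = √(|PO|² − r²) = √34.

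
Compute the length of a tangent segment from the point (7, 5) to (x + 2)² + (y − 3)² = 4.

9

Centre (−2, 3), r² = 4. |PO|² = (9)² + (2)² = 85.
The tangent meets the radius at right angles, so tangent² = |PO|² − r² = 85 − 4 = 81.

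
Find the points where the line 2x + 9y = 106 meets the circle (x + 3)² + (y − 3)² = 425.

Express y = (106 − 2x)/9 and substitute into the circle:
85x² + 170x − 27455 = 0  ⟹  x² + 2x − 323 = 0
x = 17 or x = −19, giving (17, 8) and (−19, 16).

(−19, 16) and (17, 8)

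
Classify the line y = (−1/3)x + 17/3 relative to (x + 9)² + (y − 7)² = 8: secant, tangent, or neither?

Substituting the line into the circle gives 10x² + 170x + 673 = 0.
Discriminant = (170)² − 4·10·(673) = 1980 > 0.
Two real roots: the line is a secant.

secant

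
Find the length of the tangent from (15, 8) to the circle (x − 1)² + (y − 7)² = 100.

Centre (1, 7), r² = 100. |PO|² = (14)² + (1)² = 197.
The tangent meets the radius at right angles, so tangent² = |PO|² − r² = 197 − 100 = 97.

√97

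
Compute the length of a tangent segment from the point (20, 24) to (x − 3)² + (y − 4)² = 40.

With centre O = (3, 4), |OP|² = 689 and r² = 40.
By the tangent–radius right angle, tangent length = √(|PO|² − r²) = √649.

√649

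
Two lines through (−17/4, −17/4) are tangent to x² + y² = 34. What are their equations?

Write the tangent as mx − y + (−17/4 − m·(−17/4)) = 0 and set its distance from the centre to √34:
[m·(17/4) − (17/4)]² = 34(m² + 1)
15m² + 34m + 15 = 0, so m = −3/5 or m = −5/3.
With m = −3/5: 3x + 5y = −34. With m = −5/3: 5x + 3y = −34.

3x + 5y = −34 and 5x + 3y = −34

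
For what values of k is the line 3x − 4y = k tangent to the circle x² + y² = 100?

Tangency holds when the distance from the centre (0, 0) to the line equals the radius 10:
|3·0 − 4·0 − k| / √25 = 10
|k| = 10·5, so k = 50 or k = −50.

k = −50 or k = 50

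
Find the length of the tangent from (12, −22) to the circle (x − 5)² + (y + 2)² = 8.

21

With centre O = (5, −2), |OP|² = 449 and r² = 8.
Power of the point: PT² = |PO|² − r² = 441, so PT = 21.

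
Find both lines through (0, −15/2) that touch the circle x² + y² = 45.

A line y − (−15/2) = m(x − (0)) is tangent when its distance from (0, 0) is 3√5:
[m·(0) − (15/2)]² = 45(m² + 1)
4m² − 1 = 0, so m = −1/2 or m = 1/2.
With m = −1/2: x + 2y = −15. With m = 1/2: x − 2y = 15.

x + 2y = −15 and x − 2y = 15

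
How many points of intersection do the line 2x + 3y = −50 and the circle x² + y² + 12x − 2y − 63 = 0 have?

d² = (2·(−6) + 3·1 − (−50))²/13 = 1681/13; r² = 100.
Since d² > r², the line lies outside the circle.

0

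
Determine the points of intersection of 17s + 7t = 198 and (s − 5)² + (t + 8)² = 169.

(10, 4) and (17, −13)

Substitute t = (198 − 17s)/7:
338s² − 9126s + 57460 = 0  ⟹  s² − 27s + 170 = 0
s = 17 or s = 10, giving (17, −13) and (10, 4).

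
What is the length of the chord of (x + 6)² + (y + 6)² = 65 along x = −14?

2

The line gives x = −14. Substituting into the circle:
y² + 12y + 35 = 0
y = −5 or y = −7, giving (−14, −5) and (−14, −7).
|(−14, −5) − (−14, −7)| = √((0)² + (2)²) = 2.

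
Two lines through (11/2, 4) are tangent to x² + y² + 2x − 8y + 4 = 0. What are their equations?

Let a tangent through (11/2, 4) have slope m. Its distance from (−1, 4) must equal √13:
(−13/2m − (0))² = 13(m² + 1)
9m² − 4 = 0, so m = −2/3 or m = 2/3.
Through (11/2, 4) these give 2x + 3y = 23 and 2x − 3y = −1.

2x + 3y = 23 and 2x − 3y = −1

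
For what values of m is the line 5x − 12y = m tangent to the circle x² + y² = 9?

m = −39 or m = 39

The line touches the circle iff its distance from (0, 0) is 3:
|5·0 − 12·0 − m| / √169 = 3
|m| = 3·13, so m = 39 or m = −39.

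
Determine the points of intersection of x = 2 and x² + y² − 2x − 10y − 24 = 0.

(2, −2) and (2, 12)

The line gives x = 2. Substituting into the circle:
y² − 10y − 24 = 0
y = 12 or y = −2, giving (2, 12) and (2, −2).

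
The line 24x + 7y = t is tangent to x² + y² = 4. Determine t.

t = −50 or t = 50

The line touches the circle iff its distance from (0, 0) is 2:
|24·0 + 7·0 − t| / √625 = 2
|t| = 2·25, so t = 50 or t = −50.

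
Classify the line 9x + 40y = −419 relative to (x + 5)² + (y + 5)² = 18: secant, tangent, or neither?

Substituting the line into the circle gives 1681x² + 19942x + 59161 = 0.
Discriminant = (19942)² − 4·1681·(59161) = −115200 < 0.
No real roots: the line does not meet the circle.

neither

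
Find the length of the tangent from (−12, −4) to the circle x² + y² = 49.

√111

With centre O = (0, 0), |OP|² = 160 and r² = 49.
By the tangent–radius right angle, tangent length = √(|PO|² − r²) = √111.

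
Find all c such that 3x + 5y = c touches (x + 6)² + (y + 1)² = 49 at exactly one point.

Tangency holds when the distance from the centre (−6, −1) to the line equals the radius 7:
|3·(−6) + 5·(−1) − c| / √34 = 7
|c − (−23)| = 7√34.

c = −23 ± 7√34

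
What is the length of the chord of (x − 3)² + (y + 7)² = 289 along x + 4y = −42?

8√17

Centre (3, −7), r² = 289. Perpendicular distance d from centre to line = |17| / √17 = 17/√17.
Half the chord is √(r² − d²) = √(272), so the full chord is 8√17.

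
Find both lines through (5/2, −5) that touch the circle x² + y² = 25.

y = −5 and 4x − 3y = 25

Write the tangent as mx − y + (−5 − m·(5/2)) = 0 and set its distance from the centre to 5:
(−5/2m − (5))² = 25(m² + 1)
3m² − 4m = 0, so m = 0 or m = 4/3.
Through (5/2, −5) these give y = −5 and 4x − 3y = 25.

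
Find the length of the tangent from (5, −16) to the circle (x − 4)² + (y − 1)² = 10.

2√70

With centre O = (4, 1), |OP|² = 290 and r² = 10.
By the tangent–radius right angle, tangent length = √(|PO|² − r²) = √280 = 2√70.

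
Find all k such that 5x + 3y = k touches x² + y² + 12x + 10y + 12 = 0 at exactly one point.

For a tangent, require d(centre, line) = r = 7.
|5·(−6) + 3·(−5) − k| / √34 = 7
|k − (−45)| = 7√34.

k = −45 ± 7√34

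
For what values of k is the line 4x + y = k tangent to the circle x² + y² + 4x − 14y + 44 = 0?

k = −1 ± 3√17

For a tangent, require d(centre, line) = r = 3.
|4·(−2) + 1·7 − k| / √17 = 3
|k − (−1)| = 3√17.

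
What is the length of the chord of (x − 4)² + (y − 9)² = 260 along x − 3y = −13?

From the line, y = (13 + x)/3. Substituting:
10x² − 100x − 2000 = 0  ⟹  x² − 10x − 200 = 0
x = 20 or x = −10, giving (20, 11) and (−10, 1).
Chord length = distance between (20, 11) and (−10, 1) = √1000 = 10√10.

10√10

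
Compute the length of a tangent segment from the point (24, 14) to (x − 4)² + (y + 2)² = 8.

Centre (4, −2), r² = 8. |PO|² = (20)² + (16)² = 656.
The tangent meets the radius at right angles, so tangent² = |PO|² − r² = 656 − 8 = 648.

18√2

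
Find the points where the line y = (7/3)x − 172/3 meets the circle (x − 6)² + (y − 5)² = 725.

Express y = (−172 + 7x)/3 and substitute into the circle:
58x² − 2726x + 28768 = 0  ⟹  x² − 47x + 496 = 0
x = 31 or x = 16, giving (31, 15) and (16, −20).

(16, −20) and (31, 15)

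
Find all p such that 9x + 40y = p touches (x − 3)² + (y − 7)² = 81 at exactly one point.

For a tangent, require d(centre, line) = r = 9.
|9·3 + 40·7 − p| / √1681 = 9
|p − (307)| = 9·41, so p = 676 or p = −62.

p = −62 or p = 676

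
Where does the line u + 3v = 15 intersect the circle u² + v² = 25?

Express v = (15 − u)/3 and substitute into the circle:
10u² − 30u = 0  ⟹  u² − 3u = 0
u = 3 or u = 0, giving (3, 4) and (0, 5).

(0, 5) and (3, 4)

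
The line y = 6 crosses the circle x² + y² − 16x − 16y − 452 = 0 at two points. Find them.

From the line, y = 6. Substituting:
x² − 16x − 512 = 0
x = 32 or x = −16, giving (32, 6) and (−16, 6).

(−16, 6) and (32, 6)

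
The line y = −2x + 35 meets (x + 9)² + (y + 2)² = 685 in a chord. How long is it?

From the line, y = −2x + 35. Substituting:
5x² − 130x + 765 = 0  ⟹  x² − 26x + 153 = 0
x = 17 or x = 9, giving (17, 1) and (9, 17).
|(17, 1) − (9, 17)| = √((8)² + (−16)²) = 8√5.

8√5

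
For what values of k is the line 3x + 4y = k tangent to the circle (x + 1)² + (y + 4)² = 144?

Tangency holds when the distance from the centre (−1, −4) to the line equals the radius 12:
|3·(−1) + 4·(−4) − k| / √25 = 12
|k − (−19)| = 12·5, so k = 41 or k = −79.

k = −79 or k = 41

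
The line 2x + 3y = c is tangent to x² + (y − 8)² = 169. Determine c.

For a tangent, require d(centre, line) = r = 13.
|2·0 + 3·8 − c| / √13 = 13
|c − (24)| = 13√13.

c = 24 ± 13√13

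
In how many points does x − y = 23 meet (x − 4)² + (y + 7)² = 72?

Substituting the line into the circle gives 2x² − 40x + 200 = 0.
Discriminant = (−40)² − 4·2·(200) = 0.
A repeated root: the line is tangent.

1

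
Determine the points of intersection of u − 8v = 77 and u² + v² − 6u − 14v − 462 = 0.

Substitute v = (−77 + u)/8:
65u² − 650u − 15015 = 0  ⟹  u² − 10u − 231 = 0
u = 21 or u = −11, giving (21, −7) and (−11, −11).

(−11, −11) and (21, −7)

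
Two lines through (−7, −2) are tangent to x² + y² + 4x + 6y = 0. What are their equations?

A line y − (−2) = m(x − (−7)) is tangent when its distance from (−2, −3) is √13:
(5m − (−1))² = 13(m² + 1)
6m² + 5m − 6 = 0, so m = −3/2 or m = 2/3.
Through (−7, −2) these give 3x + 2y = −25 and 2x − 3y = −8.

3x + 2y = −25 and 2x − 3y = −8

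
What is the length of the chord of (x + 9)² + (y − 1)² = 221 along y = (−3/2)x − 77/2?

Centre (−9, 1), r² = 221. Perpendicular distance d from centre to line = |52| / √13 = 52/√13.
Half the chord is √(r² − d²) = √(13), so the full chord is 2√13.

2√13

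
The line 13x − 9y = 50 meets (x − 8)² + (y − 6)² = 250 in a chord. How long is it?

Substitute y = (−50 + 13x)/9:
250x² − 4000x − 4250 = 0  ⟹  x² − 16x − 17 = 0
x = 17 or x = −1, giving (17, 19) and (−1, −7).
Chord length = distance between (17, 19) and (−1, −7) = √1000 = 10√10.

10√10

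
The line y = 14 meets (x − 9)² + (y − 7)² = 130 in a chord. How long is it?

18

Express y = 14 and substitute into the circle:
x² − 18x = 0
x = 18 or x = 0, giving (18, 14) and (0, 14).
|(18, 14) − (0, 14)| = √((18)² + (0)²) = 18.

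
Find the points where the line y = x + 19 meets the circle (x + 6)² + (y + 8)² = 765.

(−33, −14) and (0, 19)

Express y = x + 19 and substitute into the circle:
2x² + 66x = 0  ⟹  x² + 33x = 0
x = 0 or x = −33, giving (0, 19) and (−33, −14).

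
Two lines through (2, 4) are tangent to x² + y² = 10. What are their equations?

3x + y = 10 and x − 3y = −10

A line y − (4) = m(x − (2)) is tangent when its distance from (0, 0) is √10:
(−2m − (−4))² = 10(m² + 1)
3m² + 8m − 3 = 0, so m = −3 or m = 1/3.
Through (2, 4) these give 3x + y = 10 and x − 3y = −10.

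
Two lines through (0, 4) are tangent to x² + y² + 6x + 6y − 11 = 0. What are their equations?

2x − 5y = −20 and 5x + 2y = 8

Write the tangent as mx − y + (4 − m·(0)) = 0 and set its distance from the centre to √29:
(−3m − (−7))² = 29(m² + 1)
10m² + 21m − 10 = 0, so m = 2/5 or m = −5/2.
With m = 2/5: 2x − 5y = −20. With m = −5/2: 5x + 2y = 8.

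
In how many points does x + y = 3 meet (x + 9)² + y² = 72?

d² = (1·(−9) + 1·0 − (3))²/2 = 72; r² = 72.
Since d² = r², the line is tangent.

1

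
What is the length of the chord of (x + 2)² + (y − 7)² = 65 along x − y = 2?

3√2

The distance from (−2, 7) to the line is 11/√2, and r² = 65.
Half the chord is √(r² − d²) = √(9/2), so the full chord is 3√2.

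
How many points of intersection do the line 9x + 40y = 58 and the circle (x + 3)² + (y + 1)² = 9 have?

d² = (9·(−3) + 40·(−1) − (58))²/1681 = 15625/1681; r² = 9.
Since d² > r², the line lies outside the circle.

0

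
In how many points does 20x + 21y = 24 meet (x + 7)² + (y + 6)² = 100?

Substituting the line into the circle gives 841x² + 174x + 9 = 0.
Discriminant = (174)² − 4·841·(9) = 0.
A repeated root: the line is tangent.

1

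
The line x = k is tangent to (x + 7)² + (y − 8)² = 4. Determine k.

k = −9 or k = −5

Tangency holds when the distance from the centre (−7, 8) to the line equals the radius 2:
|1·(−7) + 0·8 − k| / √1 = 2
|k − (−7)| = 2, so k = −5 or k = −9.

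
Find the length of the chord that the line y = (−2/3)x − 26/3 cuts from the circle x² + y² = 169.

6√13

The distance from (0, 0) to the line is 26/√13, and r² = 169.
Chord = 2√(r² − d²) = 2·√(117) = 6√13.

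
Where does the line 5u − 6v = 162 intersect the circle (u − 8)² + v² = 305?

Substitute v = (−162 + 5u)/6:
61u² − 2196u + 17568 = 0  ⟹  u² − 36u + 288 = 0
u = 24 or u = 12, giving (24, −7) and (12, −17).

(12, −17) and (24, −7)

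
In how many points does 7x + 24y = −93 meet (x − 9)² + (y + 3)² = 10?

Substituting the line into the circle gives 625x² − 10074x + 41337 = 0.
Δ = 101485476 − 103342500 = −1857024.
No real roots: the line does not meet the circle.

0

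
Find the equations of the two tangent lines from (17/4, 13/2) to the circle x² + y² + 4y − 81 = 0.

6x + 7y = 71 and 2x + 9y = 67

Write the tangent as mx − y + (13/2 − m·(17/4)) = 0 and set its distance from the centre to √85:
(−17/4m − (−17/2))² = 85(m² + 1)
63m² + 68m + 12 = 0, so m = −6/7 or m = −2/9.
Through (17/4, 13/2) these give 6x + 7y = 71 and 2x + 9y = 67.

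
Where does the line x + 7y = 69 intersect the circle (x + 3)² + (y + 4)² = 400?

Express y = (69 − x)/7 and substitute into the circle:
50x² + 100x − 9750 = 0  ⟹  x² + 2x − 195 = 0
x = 13 or x = −15, giving (13, 8) and (−15, 12).

(−15, 12) and (13, 8)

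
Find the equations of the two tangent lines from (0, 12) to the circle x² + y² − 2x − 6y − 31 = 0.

5x − 4y = −48 and 4x + 5y = 60

Write the tangent as mx − y + (12 − m·(0)) = 0 and set its distance from the centre to √41:
[m·(1) − (−9)]² = 41(m² + 1)
20m² − 9m − 20 = 0, so m = 5/4 or m = −4/5.
With m = 5/4: 5x − 4y = −48. With m = −4/5: 4x + 5y = 60.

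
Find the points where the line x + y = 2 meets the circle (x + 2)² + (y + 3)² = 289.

From the line, y = −x + 2. Substituting:
2x² − 6x − 260 = 0  ⟹  x² − 3x − 130 = 0
x = 13 or x = −10, giving (13, −11) and (−10, 12).

(−10, 12) and (13, −11)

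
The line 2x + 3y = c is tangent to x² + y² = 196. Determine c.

The line touches the circle iff its distance from (0, 0) is 14:
|2·0 + 3·0 − c| / √13 = 14
|c| = 14√13.

c = ±14√13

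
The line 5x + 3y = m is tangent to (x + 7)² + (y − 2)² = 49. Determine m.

m = −29 ± 7√34

The line touches the circle iff its distance from (−7, 2) is 7:
|5·(−7) + 3·2 − m| / √34 = 7
|m − (−29)| = 7√34.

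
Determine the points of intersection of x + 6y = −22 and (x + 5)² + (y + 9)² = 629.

(−28, 1) and (20, −7)

Express y = (−22 − x)/6 and substitute into the circle:
37x² + 296x − 20720 = 0  ⟹  x² + 8x − 560 = 0
x = 20 or x = −28, giving (20, −7) and (−28, 1).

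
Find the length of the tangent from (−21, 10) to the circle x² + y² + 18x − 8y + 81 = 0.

2√41

With centre O = (−9, 4), |OP|² = 180 and r² = 16.
By the tangent–radius right angle, tangent length = √(|PO|² − r²) = √164 = 2√41.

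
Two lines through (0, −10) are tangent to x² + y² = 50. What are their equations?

Write the tangent as mx − y + (−10 − m·(0)) = 0 and set its distance from the centre to 5√2:
(0m − (10))² = 50(m² + 1)
m² − 1 = 0, so m = 1 or m = −1.
With m = 1: x − y = 10. With m = −1: x + y = −10.

x − y = 10 and x + y = −10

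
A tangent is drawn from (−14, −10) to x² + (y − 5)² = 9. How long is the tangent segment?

2√103

Centre (0, 5), r² = 9. |PO|² = (−14)² + (−15)² = 421.
By the tangent–radius right angle, tangent length = √(|PO|² − r²) = √412 = 2√103.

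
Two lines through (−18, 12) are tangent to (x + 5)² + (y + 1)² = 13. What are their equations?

Let a tangent through (−18, 12) have slope m. Its distance from (−5, −1) must equal √13:
(13m − (−13))² = 13(m² + 1)
6m² + 13m + 6 = 0, so m = −3/2 or m = −2/3.
Through (−18, 12) these give 3x + 2y = −30 and 2x + 3y = 0.

3x + 2y = −30 and 2x + 3y = 0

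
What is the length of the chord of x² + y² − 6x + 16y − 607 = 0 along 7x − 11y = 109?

Substitute y = (−109 + 7x)/11:
170x² − 1020x − 80750 = 0  ⟹  x² − 6x − 475 = 0
x = 25 or x = −19, giving (25, 6) and (−19, −22).
|(25, 6) − (−19, −22)| = √((44)² + (28)²) = 4√170.

4√170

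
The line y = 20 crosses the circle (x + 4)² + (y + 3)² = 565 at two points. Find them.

From the line, y = 20. Substituting:
x² + 8x − 20 = 0
x = 2 or x = −10, giving (2, 20) and (−10, 20).

(−10, 20) and (2, 20)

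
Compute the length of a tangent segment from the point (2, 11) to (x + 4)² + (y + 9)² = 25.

√411

With centre O = (−4, −9), |OP|² = 436 and r² = 25.
Power of the point: PT² = |PO|² − r² = 411, so PT = √411.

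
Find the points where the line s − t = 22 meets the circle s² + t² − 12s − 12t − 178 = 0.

Express t = s − 22 and substitute into the circle:
2s² − 68s + 570 = 0  ⟹  s² − 34s + 285 = 0
s = 19 or s = 15, giving (19, −3) and (15, −7).

(15, −7) and (19, −3)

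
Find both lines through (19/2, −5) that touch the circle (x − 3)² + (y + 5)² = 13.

2x − 3y = 34 and 2x + 3y = 4

Write the tangent as mx − y + (−5 − m·(19/2)) = 0 and set its distance from the centre to √13:
[m·(−13/2) − (0)]² = 13(m² + 1)
9m² − 4 = 0, so m = 2/3 or m = −2/3.
Through (19/2, −5) these give 2x − 3y = 34 and 2x + 3y = 4.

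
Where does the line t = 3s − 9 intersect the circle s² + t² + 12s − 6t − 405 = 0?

(−3, −18) and (9, 18)

Express t = 3s − 9 and substitute into the circle:
10s² − 60s − 270 = 0  ⟹  s² − 6s − 27 = 0
s = 9 or s = −3, giving (9, 18) and (−3, −18).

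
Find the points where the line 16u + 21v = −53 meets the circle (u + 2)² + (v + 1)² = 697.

Express v = (−53 − 16u)/21 and substitute into the circle:
697u² + 2788u − 304589 = 0  ⟹  u² + 4u − 437 = 0
u = 19 or u = −23, giving (19, −17) and (−23, 15).

(−23, 15) and (19, −17)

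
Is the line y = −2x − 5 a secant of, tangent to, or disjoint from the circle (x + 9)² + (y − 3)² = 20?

Centre (−9, 3), r² = 20. Distance² from centre to line = (−10)²/5 = 20.
Since d² = r², the line is tangent.

tangent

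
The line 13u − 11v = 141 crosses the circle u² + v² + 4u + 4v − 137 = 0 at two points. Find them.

From the line, v = (−141 + 13u)/11. Substituting:
290u² − 2610u − 2900 = 0  ⟹  u² − 9u − 10 = 0
u = 10 or u = −1, giving (10, −1) and (−1, −14).

(−1, −14) and (10, −1)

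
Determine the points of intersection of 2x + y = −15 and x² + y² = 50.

(−7, −1) and (−5, −5)

Substitute y = −2x − 15:
5x² + 60x + 175 = 0  ⟹  x² + 12x + 35 = 0
x = −5 or x = −7, giving (−5, −5) and (−7, −1).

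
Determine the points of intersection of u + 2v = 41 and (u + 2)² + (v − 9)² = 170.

Substitute v = (41 − u)/2:
5u² − 30u − 135 = 0  ⟹  u² − 6u − 27 = 0
u = 9 or u = −3, giving (9, 16) and (−3, 22).

(−3, 22) and (9, 16)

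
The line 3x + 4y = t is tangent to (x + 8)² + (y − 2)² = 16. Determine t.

t = −36 or t = 4

For a tangent, require d(centre, line) = r = 4.
|3·(−8) + 4·2 − t| / √25 = 4
|t − (−16)| = 4·5, so t = 4 or t = −36.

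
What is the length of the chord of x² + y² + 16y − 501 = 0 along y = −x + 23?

13√2

Centre (0, −8), r² = 565. Perpendicular distance d from centre to line = |−31| / √2 = 31/√2.
Half the chord is √(r² − d²) = √(169/2), so the full chord is 13√2.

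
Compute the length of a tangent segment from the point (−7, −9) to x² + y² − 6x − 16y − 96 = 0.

The centre is (3, 8) and r = 13. The square of the distance from P to the centre is 100 + 289 = 389.
By the tangent–radius right angle, tangent length = √(|PO|² − r²) = √220 = 2√55.

2√55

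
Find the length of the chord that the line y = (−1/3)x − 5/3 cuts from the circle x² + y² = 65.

5√10

Centre (0, 0), r² = 65. Perpendicular distance d from centre to line = |5| / √10 = 5/√10.
Half the chord is √(r² − d²) = √(125/2), so the full chord is 5√10.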